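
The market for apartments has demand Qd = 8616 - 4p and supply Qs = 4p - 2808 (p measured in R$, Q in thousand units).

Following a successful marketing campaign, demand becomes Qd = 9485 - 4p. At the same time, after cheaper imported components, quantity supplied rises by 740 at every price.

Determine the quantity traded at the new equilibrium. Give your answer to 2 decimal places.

Before the shock: 8616 - 4p = 4p - 2808 ⇒ 11424 = 8p ⇒ p = 1428, Q = 2904.
With the change applied: demand Qd = 9485 - 4p, supply Qs = 4p - 2068.
New equilibrium: 9485 - 4p = 4p - 2068 ⇒ 11553 = 8p ⇒ p = 1444.125, Q = 3708.5.

3708.50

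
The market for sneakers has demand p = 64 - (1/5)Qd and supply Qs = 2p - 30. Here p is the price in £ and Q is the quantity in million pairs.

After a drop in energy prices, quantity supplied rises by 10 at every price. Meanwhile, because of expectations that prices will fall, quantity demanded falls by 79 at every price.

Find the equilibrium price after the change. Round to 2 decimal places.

37.29

Initially, 320 - 5p = 2p - 30, so 350 = 7p and p = 50, Q = 70.
The new curves are Qd = 241 - 5p (demand) and Qs = 2p - 20 (supply).
Clearing the new market: 241 - 5p = 2p - 20, so p = 261/7 ≈ 37.2857 and Q = 382/7 ≈ 54.5714.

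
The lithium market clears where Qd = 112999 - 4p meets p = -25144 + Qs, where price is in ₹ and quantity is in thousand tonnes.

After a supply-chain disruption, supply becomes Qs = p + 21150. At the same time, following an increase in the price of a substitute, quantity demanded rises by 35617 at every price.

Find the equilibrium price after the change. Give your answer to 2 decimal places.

Original equilibrium: 112999 - 4p = p + 25144 gives 87855 = 5p, so p = 17571 and Q = 42715.
The new curves are Qd = 148616 - 4p (demand) and Qs = p + 21150 (supply).
New equilibrium: 148616 - 4p = p + 21150 ⇒ 127466 = 5p ⇒ p = 25493.2, Q = 46643.2.

25493.20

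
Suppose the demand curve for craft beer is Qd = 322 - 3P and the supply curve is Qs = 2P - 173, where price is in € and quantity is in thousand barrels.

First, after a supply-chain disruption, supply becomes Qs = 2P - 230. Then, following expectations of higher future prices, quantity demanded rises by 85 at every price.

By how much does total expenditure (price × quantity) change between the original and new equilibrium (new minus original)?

+684.52

Solve the original market: 322 - 3P = 2P - 173, hence P = 99 and Q = 25.
The shock moves the curves to Qd = 407 - 3P and Qs = 2P - 230.
Clearing the new market: 407 - 3P = 2P - 230, so P = 127.4 and Q = 24.8.
Expenditure moves from 99×25 = 2475 to 127.4×24.8 = 3159.52; change = +684.52.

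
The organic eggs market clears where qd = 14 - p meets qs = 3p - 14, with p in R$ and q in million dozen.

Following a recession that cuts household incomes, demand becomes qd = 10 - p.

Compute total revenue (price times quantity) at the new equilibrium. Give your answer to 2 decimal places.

24.00

Initially, 14 - p = 3p - 14, so 28 = 4p and p = 7, q = 7.
After the shift, demand is qd = 10 - p and supply is qs = 3p - 14.
New equilibrium: 10 - p = 3p - 14 ⇒ 24 = 4p ⇒ p = 6, q = 4.
New expenditure = 6 × 4 = 24.00.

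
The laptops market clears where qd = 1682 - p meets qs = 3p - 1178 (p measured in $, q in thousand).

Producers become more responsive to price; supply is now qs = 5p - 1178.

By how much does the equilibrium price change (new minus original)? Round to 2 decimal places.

-238.33

Solve the original market: 1682 - p = 3p - 1178, hence p = 715 and q = 967.
After the shift, demand is qd = 1682 - p and supply is qs = 5p - 1178.
Clearing the new market: 1682 - p = 5p - 1178, so p = 1430/3 ≈ 476.6667 and q = 3616/3 ≈ 1205.3333.
Δp = 476.6667 − 715 = -238.33.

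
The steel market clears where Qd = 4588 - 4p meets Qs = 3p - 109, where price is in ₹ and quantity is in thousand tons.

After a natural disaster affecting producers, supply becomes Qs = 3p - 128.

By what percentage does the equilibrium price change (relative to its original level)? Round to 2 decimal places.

Solve the original market: 4588 - 4p = 3p - 109, hence p = 671 and Q = 1904.
The shock moves the curves to Qd = 4588 - 4p and Qs = 3p - 128.
Clearing the new market: 4588 - 4p = 3p - 128, so p = 4716/7 ≈ 673.7143 and Q = 13252/7 ≈ 1893.1429.
%Δp = (673.7143 − 671) / 671 × 100 = +0.40%.

+0.40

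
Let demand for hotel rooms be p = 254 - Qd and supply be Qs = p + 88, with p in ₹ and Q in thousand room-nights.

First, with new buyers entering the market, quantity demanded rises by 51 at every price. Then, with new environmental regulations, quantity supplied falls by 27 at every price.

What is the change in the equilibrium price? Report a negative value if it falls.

Before the shock: 254 - p = p + 88 ⇒ 166 = 2p ⇒ p = 83, Q = 171.
The shock moves the curves to Qd = 305 - p and Qs = p + 61.
New equilibrium: 305 - p = p + 61 ⇒ 244 = 2p ⇒ p = 122, Q = 183.
Δp = 122 − 83 = +39.

+39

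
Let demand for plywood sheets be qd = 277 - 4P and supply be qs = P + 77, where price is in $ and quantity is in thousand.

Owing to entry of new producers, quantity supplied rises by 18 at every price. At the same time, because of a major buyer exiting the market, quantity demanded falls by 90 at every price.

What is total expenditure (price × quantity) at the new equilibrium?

2086.56

Initially, 277 - 4P = P + 77, so 200 = 5P and P = 40, q = 117.
With the change applied: demand qd = 187 - 4P, supply qs = P + 95.
New equilibrium: 187 - 4P = P + 95 ⇒ 92 = 5P ⇒ P = 18.4, q = 113.4.
New expenditure = 18.4 × 113.4 = 2086.56.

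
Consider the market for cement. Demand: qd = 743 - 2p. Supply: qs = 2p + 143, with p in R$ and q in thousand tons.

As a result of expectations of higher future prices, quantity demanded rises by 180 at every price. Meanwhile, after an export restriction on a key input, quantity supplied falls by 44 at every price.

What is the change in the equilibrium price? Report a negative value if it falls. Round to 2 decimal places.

Original equilibrium: 743 - 2p = 2p + 143 gives 600 = 4p, so p = 150 and q = 443.
After the shift, demand is qd = 923 - 2p and supply is qs = 2p + 99.
New equilibrium: 923 - 2p = 2p + 99 ⇒ 824 = 4p ⇒ p = 206, q = 511.
Δp = 206 − 150 = +56.00.

+56.00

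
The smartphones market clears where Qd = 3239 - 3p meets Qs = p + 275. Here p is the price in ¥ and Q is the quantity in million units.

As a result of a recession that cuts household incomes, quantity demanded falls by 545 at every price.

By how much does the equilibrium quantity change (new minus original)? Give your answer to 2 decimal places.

-136.25

Initially, 3239 - 3p = p + 275, so 2964 = 4p and p = 741, Q = 1016.
With the change applied: demand Qd = 2694 - 3p, supply Qs = p + 275.
Equate the new curves: 2694 - 3p = p + 275, giving 2419 = 4p, p = 604.75, Q = 879.75.
ΔQ = 879.75 − 1016 = -136.25.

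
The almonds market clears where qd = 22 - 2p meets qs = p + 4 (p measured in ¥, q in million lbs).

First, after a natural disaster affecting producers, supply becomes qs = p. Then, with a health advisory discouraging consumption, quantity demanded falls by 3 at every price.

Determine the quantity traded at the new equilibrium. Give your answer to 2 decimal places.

6.33

Original equilibrium: 22 - 2p = p + 4 gives 18 = 3p, so p = 6 and q = 10.
With the change applied: demand qd = 19 - 2p, supply qs = p.
Equate the new curves: 19 - 2p = p, giving 19 = 3p, p = 19/3 ≈ 6.3333, q = 19/3 ≈ 6.3333.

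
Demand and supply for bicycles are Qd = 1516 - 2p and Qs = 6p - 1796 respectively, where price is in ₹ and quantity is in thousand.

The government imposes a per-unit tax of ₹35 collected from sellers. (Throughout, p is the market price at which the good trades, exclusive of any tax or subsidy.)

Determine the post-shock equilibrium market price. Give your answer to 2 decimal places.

440.25

Solve the original market: 1516 - 2p = 6p - 1796, hence p = 414 and Q = 688.
Since sellers keep the price net of the tax, the effective supply curve becomes Qs = 6p - 2006.
Equate the new curves: 1516 - 2p = 6p - 2006, giving 3522 = 8p, p = 440.25, Q = 635.5.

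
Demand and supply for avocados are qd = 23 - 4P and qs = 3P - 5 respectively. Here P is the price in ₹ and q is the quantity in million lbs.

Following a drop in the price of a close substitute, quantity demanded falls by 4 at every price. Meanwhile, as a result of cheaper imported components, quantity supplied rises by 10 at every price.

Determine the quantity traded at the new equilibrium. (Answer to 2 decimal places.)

Initially, 23 - 4P = 3P - 5, so 28 = 7P and P = 4, q = 7.
With the change applied: demand qd = 19 - 4P, supply qs = 3P + 5.
Equate the new curves: 19 - 4P = 3P + 5, giving 14 = 7P, P = 2, q = 11.

11.00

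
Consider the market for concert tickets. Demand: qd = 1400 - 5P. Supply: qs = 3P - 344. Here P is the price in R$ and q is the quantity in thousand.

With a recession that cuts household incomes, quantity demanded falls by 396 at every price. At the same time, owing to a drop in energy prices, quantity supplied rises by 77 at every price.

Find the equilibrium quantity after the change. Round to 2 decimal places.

209.63

Initially, 1400 - 5P = 3P - 344, so 1744 = 8P and P = 218, q = 310.
After the shift, demand is qd = 1004 - 5P and supply is qs = 3P - 267.
Clearing the new market: 1004 - 5P = 3P - 267, so P = 158.875 and q = 209.625.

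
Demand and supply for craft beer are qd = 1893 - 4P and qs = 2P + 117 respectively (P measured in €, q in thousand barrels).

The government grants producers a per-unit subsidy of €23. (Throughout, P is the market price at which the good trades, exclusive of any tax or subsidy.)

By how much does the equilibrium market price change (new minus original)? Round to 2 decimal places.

-7.67

Before the shock: 1893 - 4P = 2P + 117 ⇒ 1776 = 6P ⇒ P = 296, q = 709.
Since sellers receive the price plus the subsidy, the effective supply curve becomes qs = 2P + 163.
Setting them equal: 1893 - 4P = 2P + 163 → 1730 = 6P, so P = 865/3 ≈ 288.3333 and q = 2219/3 ≈ 739.6667.
ΔP = 288.3333 − 296 = -7.67.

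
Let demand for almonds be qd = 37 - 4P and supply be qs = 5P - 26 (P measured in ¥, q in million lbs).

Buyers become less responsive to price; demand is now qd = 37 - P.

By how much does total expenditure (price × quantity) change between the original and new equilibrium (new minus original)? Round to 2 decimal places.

+215.25

Initially, 37 - 4P = 5P - 26, so 63 = 9P and P = 7, q = 9.
The shock moves the curves to qd = 37 - P and qs = 5P - 26.
New equilibrium: 37 - P = 5P - 26 ⇒ 63 = 6P ⇒ P = 10.5, q = 26.5.
Expenditure moves from 7×9 = 63 to 10.5×26.5 = 278.25; change = +215.25.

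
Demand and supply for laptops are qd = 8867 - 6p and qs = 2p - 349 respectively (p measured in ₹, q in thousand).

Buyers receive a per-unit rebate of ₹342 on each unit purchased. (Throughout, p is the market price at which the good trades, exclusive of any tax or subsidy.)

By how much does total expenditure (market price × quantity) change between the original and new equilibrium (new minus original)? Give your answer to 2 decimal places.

Before the shock: 8867 - 6p = 2p - 349 ⇒ 9216 = 8p ⇒ p = 1152, q = 1955.
Since buyers' out-of-pocket price is the market price minus the rebate, the effective demand curve becomes qd = 10919 - 6p.
Setting them equal: 10919 - 6p = 2p - 349 → 11268 = 8p, so p = 1408.5 and q = 2468.
Expenditure moves from 1152×1955 = 2252160 to 1408.5×2468 = 3476178; change = +1224018.00.

+1224018.00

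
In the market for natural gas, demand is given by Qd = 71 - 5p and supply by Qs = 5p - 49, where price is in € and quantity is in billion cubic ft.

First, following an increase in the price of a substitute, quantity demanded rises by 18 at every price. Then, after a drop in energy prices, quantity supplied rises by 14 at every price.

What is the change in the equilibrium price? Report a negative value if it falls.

Solve the original market: 71 - 5p = 5p - 49, hence p = 12 and Q = 11.
After the shift, demand is Qd = 89 - 5p and supply is Qs = 5p - 35.
Setting them equal: 89 - 5p = 5p - 35 → 124 = 10p, so p = 12.4 and Q = 27.
Δp = 12.4 − 12 = +0.4.

+0.4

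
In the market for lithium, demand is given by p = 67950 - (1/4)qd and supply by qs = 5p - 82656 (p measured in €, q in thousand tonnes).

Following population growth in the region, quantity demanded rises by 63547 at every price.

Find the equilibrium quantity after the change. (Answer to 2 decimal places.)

149567.89

Initially, 271800 - 4p = 5p - 82656, so 354456 = 9p and p = 39384, q = 114264.
The shock moves the curves to qd = 335347 - 4p and qs = 5p - 82656.
Equate the new curves: 335347 - 4p = 5p - 82656, giving 418003 = 9p, p = 418003/9 ≈ 46444.7778, q = 1346111/9 ≈ 149567.8889.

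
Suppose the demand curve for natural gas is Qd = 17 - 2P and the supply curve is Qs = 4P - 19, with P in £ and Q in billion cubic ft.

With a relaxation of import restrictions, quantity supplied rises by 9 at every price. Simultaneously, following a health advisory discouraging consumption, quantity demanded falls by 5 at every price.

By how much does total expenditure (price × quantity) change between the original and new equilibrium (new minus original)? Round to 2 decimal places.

Original equilibrium: 17 - 2P = 4P - 19 gives 36 = 6P, so P = 6 and Q = 5.
After the shift, demand is Qd = 12 - 2P and supply is Qs = 4P - 10.
Clearing the new market: 12 - 2P = 4P - 10, so P = 11/3 ≈ 3.6667 and Q = 14/3 ≈ 4.6667.
Expenditure moves from 6×5 = 30 to 3.6667×4.6667 = 17.1111; change = -12.89.

-12.89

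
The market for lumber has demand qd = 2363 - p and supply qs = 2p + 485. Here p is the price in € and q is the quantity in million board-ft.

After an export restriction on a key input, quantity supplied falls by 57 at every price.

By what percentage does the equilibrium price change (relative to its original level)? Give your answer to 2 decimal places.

+3.04

Initially, 2363 - p = 2p + 485, so 1878 = 3p and p = 626, q = 1737.
After the shift, demand is qd = 2363 - p and supply is qs = 2p + 428.
Equate the new curves: 2363 - p = 2p + 428, giving 1935 = 3p, p = 645, q = 1718.
%Δp = (645 − 626) / 626 × 100 = +3.04%.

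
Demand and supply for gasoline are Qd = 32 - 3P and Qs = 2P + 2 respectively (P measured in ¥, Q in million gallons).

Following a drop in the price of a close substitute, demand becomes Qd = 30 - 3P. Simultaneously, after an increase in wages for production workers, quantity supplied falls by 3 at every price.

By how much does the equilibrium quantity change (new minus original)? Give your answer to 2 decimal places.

-2.60

Before the shock: 32 - 3P = 2P + 2 ⇒ 30 = 5P ⇒ P = 6, Q = 14.
With the change applied: demand Qd = 30 - 3P, supply Qs = 2P - 1.
Equate the new curves: 30 - 3P = 2P - 1, giving 31 = 5P, P = 6.2, Q = 11.4.
ΔQ = 11.4 − 14 = -2.60.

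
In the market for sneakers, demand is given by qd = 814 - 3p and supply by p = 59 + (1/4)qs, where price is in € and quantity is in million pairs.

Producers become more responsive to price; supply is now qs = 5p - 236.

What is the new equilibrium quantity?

420.25

Before the shock: 814 - 3p = 4p - 236 ⇒ 1050 = 7p ⇒ p = 150, q = 364.
After the shift, demand is qd = 814 - 3p and supply is qs = 5p - 236.
Equate the new curves: 814 - 3p = 5p - 236, giving 1050 = 8p, p = 131.25, q = 420.25.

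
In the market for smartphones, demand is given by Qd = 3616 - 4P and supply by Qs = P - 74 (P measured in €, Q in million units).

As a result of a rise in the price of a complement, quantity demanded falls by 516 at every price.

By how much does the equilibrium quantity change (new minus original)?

Initially, 3616 - 4P = P - 74, so 3690 = 5P and P = 738, Q = 664.
After the shift, demand is Qd = 3100 - 4P and supply is Qs = P - 74.
New equilibrium: 3100 - 4P = P - 74 ⇒ 3174 = 5P ⇒ P = 634.8, Q = 560.8.
ΔQ = 560.8 − 664 = -103.2.

-103.2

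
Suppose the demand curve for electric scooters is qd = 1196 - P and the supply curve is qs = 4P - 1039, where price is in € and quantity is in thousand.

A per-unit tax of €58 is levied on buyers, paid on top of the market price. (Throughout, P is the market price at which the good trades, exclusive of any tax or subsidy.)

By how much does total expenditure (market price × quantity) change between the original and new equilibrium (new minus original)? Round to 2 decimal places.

Solve the original market: 1196 - P = 4P - 1039, hence P = 447 and q = 749.
Since buyers pay the price plus the tax, the effective demand curve becomes qd = 1138 - P.
Clearing the new market: 1138 - P = 4P - 1039, so P = 435.4 and q = 702.6.
Expenditure moves from 447×749 = 334803 to 435.4×702.6 = 305912.04; change = -28890.96.

-28890.96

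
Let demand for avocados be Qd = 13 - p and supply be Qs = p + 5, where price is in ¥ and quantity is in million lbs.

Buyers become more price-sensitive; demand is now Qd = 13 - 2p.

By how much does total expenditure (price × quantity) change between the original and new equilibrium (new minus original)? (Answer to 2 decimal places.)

-15.56

Initially, 13 - p = p + 5, so 8 = 2p and p = 4, Q = 9.
With the change applied: demand Qd = 13 - 2p, supply Qs = p + 5.
New equilibrium: 13 - 2p = p + 5 ⇒ 8 = 3p ⇒ p = 8/3 ≈ 2.6667, Q = 23/3 ≈ 7.6667.
Expenditure moves from 4×9 = 36 to 2.6667×7.6667 = 20.4444; change = -15.56.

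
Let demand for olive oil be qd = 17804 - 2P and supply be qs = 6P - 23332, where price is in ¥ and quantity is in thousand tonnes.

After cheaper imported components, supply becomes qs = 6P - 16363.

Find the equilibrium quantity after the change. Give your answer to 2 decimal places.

9262.25

Initially, 17804 - 2P = 6P - 23332, so 41136 = 8P and P = 5142, q = 7520.
After the shift, demand is qd = 17804 - 2P and supply is qs = 6P - 16363.
Clearing the new market: 17804 - 2P = 6P - 16363, so P = 4270.875 and q = 9262.25.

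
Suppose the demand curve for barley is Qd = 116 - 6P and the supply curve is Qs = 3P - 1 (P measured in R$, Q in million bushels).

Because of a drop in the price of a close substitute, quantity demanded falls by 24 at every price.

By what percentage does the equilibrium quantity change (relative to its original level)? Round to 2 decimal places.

-21.05

Initially, 116 - 6P = 3P - 1, so 117 = 9P and P = 13, Q = 38.
The new curves are Qd = 92 - 6P (demand) and Qs = 3P - 1 (supply).
Setting them equal: 92 - 6P = 3P - 1 → 93 = 9P, so P = 31/3 ≈ 10.3333 and Q = 30.
%ΔQ = (30 − 38) / 38 × 100 = -21.05%.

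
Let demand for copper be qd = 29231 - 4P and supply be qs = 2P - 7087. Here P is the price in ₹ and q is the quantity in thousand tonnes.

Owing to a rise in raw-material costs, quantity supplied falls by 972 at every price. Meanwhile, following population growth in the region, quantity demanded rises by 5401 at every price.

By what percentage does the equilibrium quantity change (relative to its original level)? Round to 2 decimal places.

Initially, 29231 - 4P = 2P - 7087, so 36318 = 6P and P = 6053, q = 5019.
With the change applied: demand qd = 34632 - 4P, supply qs = 2P - 8059.
Clearing the new market: 34632 - 4P = 2P - 8059, so P = 42691/6 ≈ 7115.1667 and q = 18514/3 ≈ 6171.3333.
%Δq = (6171.3333 − 5019) / 5019 × 100 = +22.96%.

+22.96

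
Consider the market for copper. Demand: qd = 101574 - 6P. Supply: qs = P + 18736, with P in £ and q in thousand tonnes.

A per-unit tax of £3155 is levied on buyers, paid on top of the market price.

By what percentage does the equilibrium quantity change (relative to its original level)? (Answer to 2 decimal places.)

Initially, 101574 - 6P = P + 18736, so 82838 = 7P and P = 11834, q = 30570.
Since buyers pay the price plus the tax, the effective demand curve becomes qd = 82644 - 6P.
Clearing the new market: 82644 - 6P = P + 18736, so P = 63908/7 ≈ 9129.7143 and q = 195060/7 ≈ 27865.7143.
%Δq = (27865.7143 − 30570) / 30570 × 100 = -8.85%.

-8.85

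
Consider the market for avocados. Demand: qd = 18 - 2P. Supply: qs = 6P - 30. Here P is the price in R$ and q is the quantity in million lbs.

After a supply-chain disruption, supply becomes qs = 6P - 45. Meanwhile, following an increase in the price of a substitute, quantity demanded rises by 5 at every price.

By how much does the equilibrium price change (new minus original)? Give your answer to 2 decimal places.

+2.50

Solve the original market: 18 - 2P = 6P - 30, hence P = 6 and q = 6.
The shock moves the curves to qd = 23 - 2P and qs = 6P - 45.
New equilibrium: 23 - 2P = 6P - 45 ⇒ 68 = 8P ⇒ P = 8.5, q = 6.
ΔP = 8.5 − 6 = +2.50.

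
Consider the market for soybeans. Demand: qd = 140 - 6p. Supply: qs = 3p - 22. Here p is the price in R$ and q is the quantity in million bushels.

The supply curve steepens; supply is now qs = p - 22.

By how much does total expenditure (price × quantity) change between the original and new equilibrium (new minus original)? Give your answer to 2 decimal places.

-549.55

Initially, 140 - 6p = 3p - 22, so 162 = 9p and p = 18, q = 32.
The new curves are qd = 140 - 6p (demand) and qs = p - 22 (supply).
Setting them equal: 140 - 6p = p - 22 → 162 = 7p, so p = 162/7 ≈ 23.1429 and q = 8/7 ≈ 1.1429.
Expenditure moves from 18×32 = 576 to 23.1429×1.1429 = 26.4490; change = -549.55.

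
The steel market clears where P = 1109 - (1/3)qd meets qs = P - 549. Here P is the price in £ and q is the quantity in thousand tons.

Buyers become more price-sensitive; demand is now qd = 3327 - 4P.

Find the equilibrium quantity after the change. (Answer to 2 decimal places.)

Solve the original market: 3327 - 3P = P - 549, hence P = 969 and q = 420.
The new curves are qd = 3327 - 4P (demand) and qs = P - 549 (supply).
New equilibrium: 3327 - 4P = P - 549 ⇒ 3876 = 5P ⇒ P = 775.2, q = 226.2.

226.20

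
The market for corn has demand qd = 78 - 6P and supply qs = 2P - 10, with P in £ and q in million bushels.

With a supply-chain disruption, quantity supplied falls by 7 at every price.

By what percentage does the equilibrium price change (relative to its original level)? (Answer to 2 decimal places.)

Before the shock: 78 - 6P = 2P - 10 ⇒ 88 = 8P ⇒ P = 11, q = 12.
After the shift, demand is qd = 78 - 6P and supply is qs = 2P - 17.
Clearing the new market: 78 - 6P = 2P - 17, so P = 11.875 and q = 6.75.
%ΔP = (11.875 − 11) / 11 × 100 = +7.95%.

+7.95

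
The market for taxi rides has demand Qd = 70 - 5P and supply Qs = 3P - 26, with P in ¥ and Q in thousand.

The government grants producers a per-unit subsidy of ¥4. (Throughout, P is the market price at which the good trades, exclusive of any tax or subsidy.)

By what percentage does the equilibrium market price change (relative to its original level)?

Initially, 70 - 5P = 3P - 26, so 96 = 8P and P = 12, Q = 10.
Since sellers receive the price plus the subsidy, the effective supply curve becomes Qs = 3P - 14.
New equilibrium: 70 - 5P = 3P - 14 ⇒ 84 = 8P ⇒ P = 10.5, Q = 17.5.
%ΔP = (10.5 − 12) / 12 × 100 = -12.5%.

-12.5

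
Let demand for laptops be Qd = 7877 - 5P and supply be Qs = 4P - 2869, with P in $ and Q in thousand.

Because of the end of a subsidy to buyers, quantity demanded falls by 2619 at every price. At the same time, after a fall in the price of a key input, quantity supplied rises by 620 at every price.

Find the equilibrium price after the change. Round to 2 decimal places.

Original equilibrium: 7877 - 5P = 4P - 2869 gives 10746 = 9P, so P = 1194 and Q = 1907.
The new curves are Qd = 5258 - 5P (demand) and Qs = 4P - 2249 (supply).
New equilibrium: 5258 - 5P = 4P - 2249 ⇒ 7507 = 9P ⇒ P = 7507/9 ≈ 834.1111, Q = 9787/9 ≈ 1087.4444.

834.11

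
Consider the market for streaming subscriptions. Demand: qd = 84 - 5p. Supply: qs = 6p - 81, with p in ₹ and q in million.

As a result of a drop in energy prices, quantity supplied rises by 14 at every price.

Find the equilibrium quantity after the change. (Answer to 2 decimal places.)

15.36

Before the shock: 84 - 5p = 6p - 81 ⇒ 165 = 11p ⇒ p = 15, q = 9.
With the change applied: demand qd = 84 - 5p, supply qs = 6p - 67.
Clearing the new market: 84 - 5p = 6p - 67, so p = 151/11 ≈ 13.7273 and q = 169/11 ≈ 15.3636.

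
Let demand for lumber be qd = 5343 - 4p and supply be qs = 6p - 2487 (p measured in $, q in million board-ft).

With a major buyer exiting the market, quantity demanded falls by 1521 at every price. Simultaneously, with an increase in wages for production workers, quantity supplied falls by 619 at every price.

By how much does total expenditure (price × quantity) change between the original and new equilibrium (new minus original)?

Before the shock: 5343 - 4p = 6p - 2487 ⇒ 7830 = 10p ⇒ p = 783, q = 2211.
The new curves are qd = 3822 - 4p (demand) and qs = 6p - 3106 (supply).
Clearing the new market: 3822 - 4p = 6p - 3106, so p = 692.8 and q = 1050.8.
Expenditure moves from 783×2211 = 1731213 to 692.8×1050.8 = 727994.24; change = -1003218.76.

-1003218.76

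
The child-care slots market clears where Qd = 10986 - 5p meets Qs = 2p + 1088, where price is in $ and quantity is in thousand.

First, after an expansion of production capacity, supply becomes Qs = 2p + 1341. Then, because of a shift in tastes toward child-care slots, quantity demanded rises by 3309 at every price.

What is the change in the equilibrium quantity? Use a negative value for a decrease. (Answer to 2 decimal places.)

Original equilibrium: 10986 - 5p = 2p + 1088 gives 9898 = 7p, so p = 1414 and Q = 3916.
After the shift, demand is Qd = 14295 - 5p and supply is Qs = 2p + 1341.
New equilibrium: 14295 - 5p = 2p + 1341 ⇒ 12954 = 7p ⇒ p = 12954/7 ≈ 1850.5714, Q = 35295/7 ≈ 5042.1429.
ΔQ = 5042.1429 − 3916 = +1126.14.

+1126.14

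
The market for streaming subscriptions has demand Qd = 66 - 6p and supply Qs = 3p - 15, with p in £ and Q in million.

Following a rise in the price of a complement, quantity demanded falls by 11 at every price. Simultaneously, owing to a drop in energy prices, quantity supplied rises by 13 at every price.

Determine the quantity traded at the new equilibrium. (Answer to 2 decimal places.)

Original equilibrium: 66 - 6p = 3p - 15 gives 81 = 9p, so p = 9 and Q = 12.
After the shift, demand is Qd = 55 - 6p and supply is Qs = 3p - 2.
Setting them equal: 55 - 6p = 3p - 2 → 57 = 9p, so p = 19/3 ≈ 6.3333 and Q = 17.

17.00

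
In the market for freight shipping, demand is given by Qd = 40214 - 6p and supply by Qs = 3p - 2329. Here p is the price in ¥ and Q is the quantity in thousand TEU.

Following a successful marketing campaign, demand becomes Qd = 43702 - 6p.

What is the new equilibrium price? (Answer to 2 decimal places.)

5114.56

Before the shock: 40214 - 6p = 3p - 2329 ⇒ 42543 = 9p ⇒ p = 4727, Q = 11852.
The shock moves the curves to Qd = 43702 - 6p and Qs = 3p - 2329.
Setting them equal: 43702 - 6p = 3p - 2329 → 46031 = 9p, so p = 46031/9 ≈ 5114.5556 and Q = 39044/3 ≈ 13014.6667.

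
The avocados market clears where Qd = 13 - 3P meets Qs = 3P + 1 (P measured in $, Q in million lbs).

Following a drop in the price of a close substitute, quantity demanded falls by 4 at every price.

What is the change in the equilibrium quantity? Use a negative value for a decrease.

-2

Original equilibrium: 13 - 3P = 3P + 1 gives 12 = 6P, so P = 2 and Q = 7.
The shock moves the curves to Qd = 9 - 3P and Qs = 3P + 1.
Clearing the new market: 9 - 3P = 3P + 1, so P = 4/3 ≈ 1.3333 and Q = 5.
ΔQ = 5 − 7 = -2.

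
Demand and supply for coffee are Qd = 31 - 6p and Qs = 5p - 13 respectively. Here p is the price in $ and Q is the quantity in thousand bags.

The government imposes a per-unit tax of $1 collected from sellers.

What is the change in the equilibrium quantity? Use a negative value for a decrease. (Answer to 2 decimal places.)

Solve the original market: 31 - 6p = 5p - 13, hence p = 4 and Q = 7.
Since sellers keep the price net of the tax, the effective supply curve becomes Qs = 5p - 18.
New equilibrium: 31 - 6p = 5p - 18 ⇒ 49 = 11p ⇒ p = 49/11 ≈ 4.4545, Q = 47/11 ≈ 4.2727.
ΔQ = 4.2727 − 7 = -2.73.

-2.73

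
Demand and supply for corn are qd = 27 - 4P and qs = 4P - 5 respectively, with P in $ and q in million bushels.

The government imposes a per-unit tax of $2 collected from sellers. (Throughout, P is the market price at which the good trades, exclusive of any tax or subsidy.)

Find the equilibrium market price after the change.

5

Initially, 27 - 4P = 4P - 5, so 32 = 8P and P = 4, q = 11.
Since sellers keep the price net of the tax, the effective supply curve becomes qs = 4P - 13.
Clearing the new market: 27 - 4P = 4P - 13, so P = 5 and q = 7.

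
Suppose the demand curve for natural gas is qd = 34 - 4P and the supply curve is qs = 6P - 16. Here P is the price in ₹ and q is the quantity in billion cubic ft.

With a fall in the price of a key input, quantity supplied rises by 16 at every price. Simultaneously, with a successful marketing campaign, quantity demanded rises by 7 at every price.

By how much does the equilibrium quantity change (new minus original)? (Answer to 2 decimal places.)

Initially, 34 - 4P = 6P - 16, so 50 = 10P and P = 5, q = 14.
The new curves are qd = 41 - 4P (demand) and qs = 6P (supply).
Equate the new curves: 41 - 4P = 6P, giving 41 = 10P, P = 4.1, q = 24.6.
Δq = 24.6 − 14 = +10.60.

+10.60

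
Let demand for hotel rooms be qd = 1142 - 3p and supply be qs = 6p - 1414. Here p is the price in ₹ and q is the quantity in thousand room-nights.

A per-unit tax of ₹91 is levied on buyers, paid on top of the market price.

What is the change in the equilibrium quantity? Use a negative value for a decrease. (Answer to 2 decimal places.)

-182.00

Before the shock: 1142 - 3p = 6p - 1414 ⇒ 2556 = 9p ⇒ p = 284, q = 290.
Since buyers pay the price plus the tax, the effective demand curve becomes qd = 869 - 3p.
New equilibrium: 869 - 3p = 6p - 1414 ⇒ 2283 = 9p ⇒ p = 761/3 ≈ 253.6667, q = 108.
Δq = 108 − 290 = -182.00.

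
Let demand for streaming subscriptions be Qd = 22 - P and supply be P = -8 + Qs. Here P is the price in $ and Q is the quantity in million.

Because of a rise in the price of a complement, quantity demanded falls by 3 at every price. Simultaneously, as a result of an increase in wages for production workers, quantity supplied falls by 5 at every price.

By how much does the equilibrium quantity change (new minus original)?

Initially, 22 - P = P + 8, so 14 = 2P and P = 7, Q = 15.
The shock moves the curves to Qd = 19 - P and Qs = P + 3.
New equilibrium: 19 - P = P + 3 ⇒ 16 = 2P ⇒ P = 8, Q = 11.
ΔQ = 11 − 15 = -4.

-4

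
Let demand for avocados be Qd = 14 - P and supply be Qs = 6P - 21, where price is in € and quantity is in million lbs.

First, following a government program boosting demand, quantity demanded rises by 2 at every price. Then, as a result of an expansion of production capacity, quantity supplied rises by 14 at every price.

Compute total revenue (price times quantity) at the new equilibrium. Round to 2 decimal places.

41.78

Original equilibrium: 14 - P = 6P - 21 gives 35 = 7P, so P = 5 and Q = 9.
The shock moves the curves to Qd = 16 - P and Qs = 6P - 7.
Setting them equal: 16 - P = 6P - 7 → 23 = 7P, so P = 23/7 ≈ 3.2857 and Q = 89/7 ≈ 12.7143.
New expenditure = 3.2857 × 12.7143 = 41.78.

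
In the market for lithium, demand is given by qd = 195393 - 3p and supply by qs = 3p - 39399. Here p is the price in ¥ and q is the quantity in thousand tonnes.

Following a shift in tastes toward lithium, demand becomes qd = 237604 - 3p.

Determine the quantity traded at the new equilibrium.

99102.5

Before the shock: 195393 - 3p = 3p - 39399 ⇒ 234792 = 6p ⇒ p = 39132, q = 77997.
With the change applied: demand qd = 237604 - 3p, supply qs = 3p - 39399.
Clearing the new market: 237604 - 3p = 3p - 39399, so p = 277003/6 ≈ 46167.1667 and q = 99102.5.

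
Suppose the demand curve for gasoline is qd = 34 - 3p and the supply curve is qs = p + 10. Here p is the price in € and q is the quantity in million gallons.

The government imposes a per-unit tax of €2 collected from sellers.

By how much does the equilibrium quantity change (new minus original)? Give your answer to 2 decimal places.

Original equilibrium: 34 - 3p = p + 10 gives 24 = 4p, so p = 6 and q = 16.
Since sellers keep the price net of the tax, the effective supply curve becomes qs = p + 8.
New equilibrium: 34 - 3p = p + 8 ⇒ 26 = 4p ⇒ p = 6.5, q = 14.5.
Δq = 14.5 − 16 = -1.50.

-1.50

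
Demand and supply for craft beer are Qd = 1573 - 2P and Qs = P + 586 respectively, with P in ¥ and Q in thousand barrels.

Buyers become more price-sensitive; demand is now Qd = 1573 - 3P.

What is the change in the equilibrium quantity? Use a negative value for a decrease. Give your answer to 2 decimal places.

-82.25

Initially, 1573 - 2P = P + 586, so 987 = 3P and P = 329, Q = 915.
With the change applied: demand Qd = 1573 - 3P, supply Qs = P + 586.
Setting them equal: 1573 - 3P = P + 586 → 987 = 4P, so P = 246.75 and Q = 832.75.
ΔQ = 832.75 − 915 = -82.25.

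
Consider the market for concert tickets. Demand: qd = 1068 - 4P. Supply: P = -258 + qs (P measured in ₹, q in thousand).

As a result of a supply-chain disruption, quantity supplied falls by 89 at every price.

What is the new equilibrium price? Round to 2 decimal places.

179.80

Original equilibrium: 1068 - 4P = P + 258 gives 810 = 5P, so P = 162 and q = 420.
The new curves are qd = 1068 - 4P (demand) and qs = P + 169 (supply).
Clearing the new market: 1068 - 4P = P + 169, so P = 179.8 and q = 348.8.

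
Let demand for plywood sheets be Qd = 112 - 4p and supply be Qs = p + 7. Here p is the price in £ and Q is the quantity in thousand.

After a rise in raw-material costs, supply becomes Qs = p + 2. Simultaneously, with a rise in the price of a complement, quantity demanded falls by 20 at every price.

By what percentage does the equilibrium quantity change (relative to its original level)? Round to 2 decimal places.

Solve the original market: 112 - 4p = p + 7, hence p = 21 and Q = 28.
With the change applied: demand Qd = 92 - 4p, supply Qs = p + 2.
Setting them equal: 92 - 4p = p + 2 → 90 = 5p, so p = 18 and Q = 20.
%ΔQ = (20 − 28) / 28 × 100 = -28.57%.

-28.57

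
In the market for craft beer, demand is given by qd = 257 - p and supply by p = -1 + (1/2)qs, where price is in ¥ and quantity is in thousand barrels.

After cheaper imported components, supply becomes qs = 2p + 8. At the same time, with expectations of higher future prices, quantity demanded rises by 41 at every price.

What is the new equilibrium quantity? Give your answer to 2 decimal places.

201.33

Solve the original market: 257 - p = 2p + 2, hence p = 85 and q = 172.
The shock moves the curves to qd = 298 - p and qs = 2p + 8.
New equilibrium: 298 - p = 2p + 8 ⇒ 290 = 3p ⇒ p = 290/3 ≈ 96.6667, q = 604/3 ≈ 201.3333.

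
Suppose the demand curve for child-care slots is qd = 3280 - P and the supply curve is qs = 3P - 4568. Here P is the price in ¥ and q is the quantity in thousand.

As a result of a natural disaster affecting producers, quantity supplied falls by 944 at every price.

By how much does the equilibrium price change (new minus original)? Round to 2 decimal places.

+236.00

Initially, 3280 - P = 3P - 4568, so 7848 = 4P and P = 1962, q = 1318.
The new curves are qd = 3280 - P (demand) and qs = 3P - 5512 (supply).
Equate the new curves: 3280 - P = 3P - 5512, giving 8792 = 4P, P = 2198, q = 1082.
ΔP = 2198 − 1962 = +236.00.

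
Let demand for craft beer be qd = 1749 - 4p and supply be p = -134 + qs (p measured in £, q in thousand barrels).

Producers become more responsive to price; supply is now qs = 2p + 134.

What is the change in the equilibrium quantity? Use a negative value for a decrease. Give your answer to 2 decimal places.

+215.33

Original equilibrium: 1749 - 4p = p + 134 gives 1615 = 5p, so p = 323 and q = 457.
The shock moves the curves to qd = 1749 - 4p and qs = 2p + 134.
Setting them equal: 1749 - 4p = 2p + 134 → 1615 = 6p, so p = 1615/6 ≈ 269.1667 and q = 2017/3 ≈ 672.3333.
Δq = 672.3333 − 457 = +215.33.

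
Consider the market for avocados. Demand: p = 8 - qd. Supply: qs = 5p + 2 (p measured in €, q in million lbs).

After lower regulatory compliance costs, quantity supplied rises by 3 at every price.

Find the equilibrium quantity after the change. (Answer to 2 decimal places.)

7.50

Before the shock: 8 - p = 5p + 2 ⇒ 6 = 6p ⇒ p = 1, q = 7.
The new curves are qd = 8 - p (demand) and qs = 5p + 5 (supply).
Clearing the new market: 8 - p = 5p + 5, so p = 0.5 and q = 7.5.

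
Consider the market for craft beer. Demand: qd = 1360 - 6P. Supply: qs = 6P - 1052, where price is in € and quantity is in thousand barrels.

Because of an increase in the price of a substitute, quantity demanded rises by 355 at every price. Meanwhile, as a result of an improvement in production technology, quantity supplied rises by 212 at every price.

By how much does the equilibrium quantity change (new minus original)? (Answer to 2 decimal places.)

Before the shock: 1360 - 6P = 6P - 1052 ⇒ 2412 = 12P ⇒ P = 201, q = 154.
The new curves are qd = 1715 - 6P (demand) and qs = 6P - 840 (supply).
New equilibrium: 1715 - 6P = 6P - 840 ⇒ 2555 = 12P ⇒ P = 2555/12 ≈ 212.9167, q = 437.5.
Δq = 437.5 − 154 = +283.50.

+283.50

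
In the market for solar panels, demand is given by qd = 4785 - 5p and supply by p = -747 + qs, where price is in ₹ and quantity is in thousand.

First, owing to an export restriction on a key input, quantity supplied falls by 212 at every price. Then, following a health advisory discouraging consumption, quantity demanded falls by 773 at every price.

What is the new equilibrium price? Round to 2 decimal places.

579.50

Solve the original market: 4785 - 5p = p + 747, hence p = 673 and q = 1420.
After the shift, demand is qd = 4012 - 5p and supply is qs = p + 535.
Equate the new curves: 4012 - 5p = p + 535, giving 3477 = 6p, p = 579.5, q = 1114.5.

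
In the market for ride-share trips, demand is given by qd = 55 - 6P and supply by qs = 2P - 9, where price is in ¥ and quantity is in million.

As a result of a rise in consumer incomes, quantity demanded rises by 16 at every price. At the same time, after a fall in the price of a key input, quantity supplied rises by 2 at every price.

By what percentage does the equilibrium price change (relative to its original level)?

Initially, 55 - 6P = 2P - 9, so 64 = 8P and P = 8, q = 7.
The shock moves the curves to qd = 71 - 6P and qs = 2P - 7.
Clearing the new market: 71 - 6P = 2P - 7, so P = 9.75 and q = 12.5.
%ΔP = (9.75 − 8) / 8 × 100 = +21.875%.

+21.875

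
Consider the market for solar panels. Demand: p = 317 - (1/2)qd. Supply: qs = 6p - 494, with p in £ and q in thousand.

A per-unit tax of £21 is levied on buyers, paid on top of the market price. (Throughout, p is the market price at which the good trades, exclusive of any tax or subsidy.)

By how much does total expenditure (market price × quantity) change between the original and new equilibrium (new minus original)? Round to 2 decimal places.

-6124.13

Solve the original market: 634 - 2p = 6p - 494, hence p = 141 and q = 352.
Since buyers pay the price plus the tax, the effective demand curve becomes qd = 592 - 2p.
Equate the new curves: 592 - 2p = 6p - 494, giving 1086 = 8p, p = 135.75, q = 320.5.
Expenditure moves from 141×352 = 49632 to 135.75×320.5 = 43507.875; change = -6124.13.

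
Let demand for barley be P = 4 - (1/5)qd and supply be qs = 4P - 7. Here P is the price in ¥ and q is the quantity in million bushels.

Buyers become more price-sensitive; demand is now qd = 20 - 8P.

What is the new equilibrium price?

Before the shock: 20 - 5P = 4P - 7 ⇒ 27 = 9P ⇒ P = 3, q = 5.
After the shift, demand is qd = 20 - 8P and supply is qs = 4P - 7.
Equate the new curves: 20 - 8P = 4P - 7, giving 27 = 12P, P = 2.25, q = 2.

2.25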